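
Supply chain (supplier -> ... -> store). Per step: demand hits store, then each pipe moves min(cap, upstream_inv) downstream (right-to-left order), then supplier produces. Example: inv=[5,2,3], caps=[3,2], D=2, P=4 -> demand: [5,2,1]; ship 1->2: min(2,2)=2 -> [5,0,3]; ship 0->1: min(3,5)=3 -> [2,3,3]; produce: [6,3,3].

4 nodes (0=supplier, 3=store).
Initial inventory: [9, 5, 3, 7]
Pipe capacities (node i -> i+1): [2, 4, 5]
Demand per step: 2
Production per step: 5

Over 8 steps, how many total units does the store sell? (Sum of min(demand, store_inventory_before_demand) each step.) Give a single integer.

Answer: 16

Derivation:
Step 1: sold=2 (running total=2) -> [12 3 4 8]
Step 2: sold=2 (running total=4) -> [15 2 3 10]
Step 3: sold=2 (running total=6) -> [18 2 2 11]
Step 4: sold=2 (running total=8) -> [21 2 2 11]
Step 5: sold=2 (running total=10) -> [24 2 2 11]
Step 6: sold=2 (running total=12) -> [27 2 2 11]
Step 7: sold=2 (running total=14) -> [30 2 2 11]
Step 8: sold=2 (running total=16) -> [33 2 2 11]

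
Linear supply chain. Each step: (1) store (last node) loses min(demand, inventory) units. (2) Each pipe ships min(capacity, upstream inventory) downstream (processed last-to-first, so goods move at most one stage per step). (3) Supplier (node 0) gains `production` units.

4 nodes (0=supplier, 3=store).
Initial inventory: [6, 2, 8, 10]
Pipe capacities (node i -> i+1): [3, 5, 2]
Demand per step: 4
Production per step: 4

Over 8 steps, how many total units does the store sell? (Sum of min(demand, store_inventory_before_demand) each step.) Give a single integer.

Step 1: sold=4 (running total=4) -> [7 3 8 8]
Step 2: sold=4 (running total=8) -> [8 3 9 6]
Step 3: sold=4 (running total=12) -> [9 3 10 4]
Step 4: sold=4 (running total=16) -> [10 3 11 2]
Step 5: sold=2 (running total=18) -> [11 3 12 2]
Step 6: sold=2 (running total=20) -> [12 3 13 2]
Step 7: sold=2 (running total=22) -> [13 3 14 2]
Step 8: sold=2 (running total=24) -> [14 3 15 2]

Answer: 24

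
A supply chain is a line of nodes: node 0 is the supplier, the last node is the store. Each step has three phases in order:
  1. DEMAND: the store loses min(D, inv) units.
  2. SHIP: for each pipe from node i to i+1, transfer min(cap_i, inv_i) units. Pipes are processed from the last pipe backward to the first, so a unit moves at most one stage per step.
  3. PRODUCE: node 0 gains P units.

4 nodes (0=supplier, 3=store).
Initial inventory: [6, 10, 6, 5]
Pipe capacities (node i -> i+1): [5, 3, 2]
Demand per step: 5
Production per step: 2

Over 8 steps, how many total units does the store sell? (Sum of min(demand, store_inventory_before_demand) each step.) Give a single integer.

Answer: 19

Derivation:
Step 1: sold=5 (running total=5) -> [3 12 7 2]
Step 2: sold=2 (running total=7) -> [2 12 8 2]
Step 3: sold=2 (running total=9) -> [2 11 9 2]
Step 4: sold=2 (running total=11) -> [2 10 10 2]
Step 5: sold=2 (running total=13) -> [2 9 11 2]
Step 6: sold=2 (running total=15) -> [2 8 12 2]
Step 7: sold=2 (running total=17) -> [2 7 13 2]
Step 8: sold=2 (running total=19) -> [2 6 14 2]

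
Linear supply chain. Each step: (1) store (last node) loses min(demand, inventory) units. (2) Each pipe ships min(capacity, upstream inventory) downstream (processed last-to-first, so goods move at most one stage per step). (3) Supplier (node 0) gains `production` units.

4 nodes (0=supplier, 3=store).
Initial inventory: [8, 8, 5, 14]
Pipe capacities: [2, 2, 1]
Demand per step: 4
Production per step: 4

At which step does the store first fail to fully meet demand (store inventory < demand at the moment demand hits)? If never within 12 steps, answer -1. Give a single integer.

Step 1: demand=4,sold=4 ship[2->3]=1 ship[1->2]=2 ship[0->1]=2 prod=4 -> [10 8 6 11]
Step 2: demand=4,sold=4 ship[2->3]=1 ship[1->2]=2 ship[0->1]=2 prod=4 -> [12 8 7 8]
Step 3: demand=4,sold=4 ship[2->3]=1 ship[1->2]=2 ship[0->1]=2 prod=4 -> [14 8 8 5]
Step 4: demand=4,sold=4 ship[2->3]=1 ship[1->2]=2 ship[0->1]=2 prod=4 -> [16 8 9 2]
Step 5: demand=4,sold=2 ship[2->3]=1 ship[1->2]=2 ship[0->1]=2 prod=4 -> [18 8 10 1]
Step 6: demand=4,sold=1 ship[2->3]=1 ship[1->2]=2 ship[0->1]=2 prod=4 -> [20 8 11 1]
Step 7: demand=4,sold=1 ship[2->3]=1 ship[1->2]=2 ship[0->1]=2 prod=4 -> [22 8 12 1]
Step 8: demand=4,sold=1 ship[2->3]=1 ship[1->2]=2 ship[0->1]=2 prod=4 -> [24 8 13 1]
Step 9: demand=4,sold=1 ship[2->3]=1 ship[1->2]=2 ship[0->1]=2 prod=4 -> [26 8 14 1]
Step 10: demand=4,sold=1 ship[2->3]=1 ship[1->2]=2 ship[0->1]=2 prod=4 -> [28 8 15 1]
Step 11: demand=4,sold=1 ship[2->3]=1 ship[1->2]=2 ship[0->1]=2 prod=4 -> [30 8 16 1]
Step 12: demand=4,sold=1 ship[2->3]=1 ship[1->2]=2 ship[0->1]=2 prod=4 -> [32 8 17 1]
First stockout at step 5

5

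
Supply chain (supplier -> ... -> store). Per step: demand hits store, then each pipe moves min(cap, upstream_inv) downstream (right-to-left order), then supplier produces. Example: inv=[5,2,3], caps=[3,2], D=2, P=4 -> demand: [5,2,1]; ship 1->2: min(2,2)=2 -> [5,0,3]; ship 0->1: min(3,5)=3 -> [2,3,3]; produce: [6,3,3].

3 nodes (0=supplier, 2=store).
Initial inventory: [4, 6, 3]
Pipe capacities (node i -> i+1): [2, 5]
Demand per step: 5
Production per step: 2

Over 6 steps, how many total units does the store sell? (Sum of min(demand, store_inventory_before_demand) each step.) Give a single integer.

Step 1: sold=3 (running total=3) -> [4 3 5]
Step 2: sold=5 (running total=8) -> [4 2 3]
Step 3: sold=3 (running total=11) -> [4 2 2]
Step 4: sold=2 (running total=13) -> [4 2 2]
Step 5: sold=2 (running total=15) -> [4 2 2]
Step 6: sold=2 (running total=17) -> [4 2 2]

Answer: 17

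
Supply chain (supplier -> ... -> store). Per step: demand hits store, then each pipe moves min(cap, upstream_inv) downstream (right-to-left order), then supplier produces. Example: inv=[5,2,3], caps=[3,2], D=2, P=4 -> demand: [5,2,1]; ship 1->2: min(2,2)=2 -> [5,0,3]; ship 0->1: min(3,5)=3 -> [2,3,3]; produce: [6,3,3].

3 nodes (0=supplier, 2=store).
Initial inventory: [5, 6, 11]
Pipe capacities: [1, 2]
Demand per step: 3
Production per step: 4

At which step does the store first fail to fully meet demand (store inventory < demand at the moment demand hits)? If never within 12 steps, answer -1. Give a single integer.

Step 1: demand=3,sold=3 ship[1->2]=2 ship[0->1]=1 prod=4 -> [8 5 10]
Step 2: demand=3,sold=3 ship[1->2]=2 ship[0->1]=1 prod=4 -> [11 4 9]
Step 3: demand=3,sold=3 ship[1->2]=2 ship[0->1]=1 prod=4 -> [14 3 8]
Step 4: demand=3,sold=3 ship[1->2]=2 ship[0->1]=1 prod=4 -> [17 2 7]
Step 5: demand=3,sold=3 ship[1->2]=2 ship[0->1]=1 prod=4 -> [20 1 6]
Step 6: demand=3,sold=3 ship[1->2]=1 ship[0->1]=1 prod=4 -> [23 1 4]
Step 7: demand=3,sold=3 ship[1->2]=1 ship[0->1]=1 prod=4 -> [26 1 2]
Step 8: demand=3,sold=2 ship[1->2]=1 ship[0->1]=1 prod=4 -> [29 1 1]
Step 9: demand=3,sold=1 ship[1->2]=1 ship[0->1]=1 prod=4 -> [32 1 1]
Step 10: demand=3,sold=1 ship[1->2]=1 ship[0->1]=1 prod=4 -> [35 1 1]
Step 11: demand=3,sold=1 ship[1->2]=1 ship[0->1]=1 prod=4 -> [38 1 1]
Step 12: demand=3,sold=1 ship[1->2]=1 ship[0->1]=1 prod=4 -> [41 1 1]
First stockout at step 8

8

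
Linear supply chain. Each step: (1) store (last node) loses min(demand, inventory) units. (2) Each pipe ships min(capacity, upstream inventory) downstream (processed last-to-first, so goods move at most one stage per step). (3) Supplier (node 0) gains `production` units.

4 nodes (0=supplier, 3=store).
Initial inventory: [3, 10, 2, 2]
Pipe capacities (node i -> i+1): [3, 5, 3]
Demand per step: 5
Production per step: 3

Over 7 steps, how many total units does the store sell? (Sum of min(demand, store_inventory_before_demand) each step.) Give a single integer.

Step 1: sold=2 (running total=2) -> [3 8 5 2]
Step 2: sold=2 (running total=4) -> [3 6 7 3]
Step 3: sold=3 (running total=7) -> [3 4 9 3]
Step 4: sold=3 (running total=10) -> [3 3 10 3]
Step 5: sold=3 (running total=13) -> [3 3 10 3]
Step 6: sold=3 (running total=16) -> [3 3 10 3]
Step 7: sold=3 (running total=19) -> [3 3 10 3]

Answer: 19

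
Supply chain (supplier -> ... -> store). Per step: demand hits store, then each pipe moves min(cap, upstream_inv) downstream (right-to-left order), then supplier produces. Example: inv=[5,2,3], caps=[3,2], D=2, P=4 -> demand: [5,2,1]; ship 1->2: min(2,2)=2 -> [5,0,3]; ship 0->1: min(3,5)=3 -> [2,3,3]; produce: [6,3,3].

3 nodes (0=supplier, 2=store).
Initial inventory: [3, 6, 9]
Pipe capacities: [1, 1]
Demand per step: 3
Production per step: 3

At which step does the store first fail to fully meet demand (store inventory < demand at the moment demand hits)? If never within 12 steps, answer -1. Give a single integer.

Step 1: demand=3,sold=3 ship[1->2]=1 ship[0->1]=1 prod=3 -> [5 6 7]
Step 2: demand=3,sold=3 ship[1->2]=1 ship[0->1]=1 prod=3 -> [7 6 5]
Step 3: demand=3,sold=3 ship[1->2]=1 ship[0->1]=1 prod=3 -> [9 6 3]
Step 4: demand=3,sold=3 ship[1->2]=1 ship[0->1]=1 prod=3 -> [11 6 1]
Step 5: demand=3,sold=1 ship[1->2]=1 ship[0->1]=1 prod=3 -> [13 6 1]
Step 6: demand=3,sold=1 ship[1->2]=1 ship[0->1]=1 prod=3 -> [15 6 1]
Step 7: demand=3,sold=1 ship[1->2]=1 ship[0->1]=1 prod=3 -> [17 6 1]
Step 8: demand=3,sold=1 ship[1->2]=1 ship[0->1]=1 prod=3 -> [19 6 1]
Step 9: demand=3,sold=1 ship[1->2]=1 ship[0->1]=1 prod=3 -> [21 6 1]
Step 10: demand=3,sold=1 ship[1->2]=1 ship[0->1]=1 prod=3 -> [23 6 1]
Step 11: demand=3,sold=1 ship[1->2]=1 ship[0->1]=1 prod=3 -> [25 6 1]
Step 12: demand=3,sold=1 ship[1->2]=1 ship[0->1]=1 prod=3 -> [27 6 1]
First stockout at step 5

5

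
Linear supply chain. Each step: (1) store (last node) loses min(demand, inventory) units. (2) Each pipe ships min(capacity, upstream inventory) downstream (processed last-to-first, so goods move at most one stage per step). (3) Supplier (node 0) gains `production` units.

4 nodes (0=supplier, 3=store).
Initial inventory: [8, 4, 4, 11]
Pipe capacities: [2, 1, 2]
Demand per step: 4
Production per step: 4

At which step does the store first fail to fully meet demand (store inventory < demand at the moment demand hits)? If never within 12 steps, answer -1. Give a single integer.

Step 1: demand=4,sold=4 ship[2->3]=2 ship[1->2]=1 ship[0->1]=2 prod=4 -> [10 5 3 9]
Step 2: demand=4,sold=4 ship[2->3]=2 ship[1->2]=1 ship[0->1]=2 prod=4 -> [12 6 2 7]
Step 3: demand=4,sold=4 ship[2->3]=2 ship[1->2]=1 ship[0->1]=2 prod=4 -> [14 7 1 5]
Step 4: demand=4,sold=4 ship[2->3]=1 ship[1->2]=1 ship[0->1]=2 prod=4 -> [16 8 1 2]
Step 5: demand=4,sold=2 ship[2->3]=1 ship[1->2]=1 ship[0->1]=2 prod=4 -> [18 9 1 1]
Step 6: demand=4,sold=1 ship[2->3]=1 ship[1->2]=1 ship[0->1]=2 prod=4 -> [20 10 1 1]
Step 7: demand=4,sold=1 ship[2->3]=1 ship[1->2]=1 ship[0->1]=2 prod=4 -> [22 11 1 1]
Step 8: demand=4,sold=1 ship[2->3]=1 ship[1->2]=1 ship[0->1]=2 prod=4 -> [24 12 1 1]
Step 9: demand=4,sold=1 ship[2->3]=1 ship[1->2]=1 ship[0->1]=2 prod=4 -> [26 13 1 1]
Step 10: demand=4,sold=1 ship[2->3]=1 ship[1->2]=1 ship[0->1]=2 prod=4 -> [28 14 1 1]
Step 11: demand=4,sold=1 ship[2->3]=1 ship[1->2]=1 ship[0->1]=2 prod=4 -> [30 15 1 1]
Step 12: demand=4,sold=1 ship[2->3]=1 ship[1->2]=1 ship[0->1]=2 prod=4 -> [32 16 1 1]
First stockout at step 5

5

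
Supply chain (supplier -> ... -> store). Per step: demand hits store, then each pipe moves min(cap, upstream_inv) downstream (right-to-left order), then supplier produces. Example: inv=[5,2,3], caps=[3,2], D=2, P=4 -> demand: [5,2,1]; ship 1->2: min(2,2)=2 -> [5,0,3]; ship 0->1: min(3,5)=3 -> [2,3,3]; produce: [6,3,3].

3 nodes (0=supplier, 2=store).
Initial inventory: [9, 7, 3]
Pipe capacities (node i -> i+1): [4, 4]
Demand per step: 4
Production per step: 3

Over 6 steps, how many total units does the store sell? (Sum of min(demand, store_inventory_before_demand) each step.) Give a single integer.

Step 1: sold=3 (running total=3) -> [8 7 4]
Step 2: sold=4 (running total=7) -> [7 7 4]
Step 3: sold=4 (running total=11) -> [6 7 4]
Step 4: sold=4 (running total=15) -> [5 7 4]
Step 5: sold=4 (running total=19) -> [4 7 4]
Step 6: sold=4 (running total=23) -> [3 7 4]

Answer: 23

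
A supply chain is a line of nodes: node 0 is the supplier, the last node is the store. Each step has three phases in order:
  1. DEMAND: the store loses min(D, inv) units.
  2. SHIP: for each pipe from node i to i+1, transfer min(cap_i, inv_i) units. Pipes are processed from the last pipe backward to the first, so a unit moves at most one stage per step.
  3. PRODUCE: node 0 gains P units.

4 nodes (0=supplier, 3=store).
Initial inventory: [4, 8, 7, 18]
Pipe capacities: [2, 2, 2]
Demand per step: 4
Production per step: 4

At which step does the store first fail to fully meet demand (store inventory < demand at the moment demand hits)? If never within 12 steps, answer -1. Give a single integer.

Step 1: demand=4,sold=4 ship[2->3]=2 ship[1->2]=2 ship[0->1]=2 prod=4 -> [6 8 7 16]
Step 2: demand=4,sold=4 ship[2->3]=2 ship[1->2]=2 ship[0->1]=2 prod=4 -> [8 8 7 14]
Step 3: demand=4,sold=4 ship[2->3]=2 ship[1->2]=2 ship[0->1]=2 prod=4 -> [10 8 7 12]
Step 4: demand=4,sold=4 ship[2->3]=2 ship[1->2]=2 ship[0->1]=2 prod=4 -> [12 8 7 10]
Step 5: demand=4,sold=4 ship[2->3]=2 ship[1->2]=2 ship[0->1]=2 prod=4 -> [14 8 7 8]
Step 6: demand=4,sold=4 ship[2->3]=2 ship[1->2]=2 ship[0->1]=2 prod=4 -> [16 8 7 6]
Step 7: demand=4,sold=4 ship[2->3]=2 ship[1->2]=2 ship[0->1]=2 prod=4 -> [18 8 7 4]
Step 8: demand=4,sold=4 ship[2->3]=2 ship[1->2]=2 ship[0->1]=2 prod=4 -> [20 8 7 2]
Step 9: demand=4,sold=2 ship[2->3]=2 ship[1->2]=2 ship[0->1]=2 prod=4 -> [22 8 7 2]
Step 10: demand=4,sold=2 ship[2->3]=2 ship[1->2]=2 ship[0->1]=2 prod=4 -> [24 8 7 2]
Step 11: demand=4,sold=2 ship[2->3]=2 ship[1->2]=2 ship[0->1]=2 prod=4 -> [26 8 7 2]
Step 12: demand=4,sold=2 ship[2->3]=2 ship[1->2]=2 ship[0->1]=2 prod=4 -> [28 8 7 2]
First stockout at step 9

9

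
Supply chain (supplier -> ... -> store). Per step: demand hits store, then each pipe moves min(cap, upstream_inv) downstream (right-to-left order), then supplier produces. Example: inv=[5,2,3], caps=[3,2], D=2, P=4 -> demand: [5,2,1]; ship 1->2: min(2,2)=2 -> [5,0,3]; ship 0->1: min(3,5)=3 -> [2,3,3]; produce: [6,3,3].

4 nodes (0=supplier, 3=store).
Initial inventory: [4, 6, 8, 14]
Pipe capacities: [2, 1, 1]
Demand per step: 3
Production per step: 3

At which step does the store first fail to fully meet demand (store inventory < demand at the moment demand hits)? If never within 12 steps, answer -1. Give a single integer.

Step 1: demand=3,sold=3 ship[2->3]=1 ship[1->2]=1 ship[0->1]=2 prod=3 -> [5 7 8 12]
Step 2: demand=3,sold=3 ship[2->3]=1 ship[1->2]=1 ship[0->1]=2 prod=3 -> [6 8 8 10]
Step 3: demand=3,sold=3 ship[2->3]=1 ship[1->2]=1 ship[0->1]=2 prod=3 -> [7 9 8 8]
Step 4: demand=3,sold=3 ship[2->3]=1 ship[1->2]=1 ship[0->1]=2 prod=3 -> [8 10 8 6]
Step 5: demand=3,sold=3 ship[2->3]=1 ship[1->2]=1 ship[0->1]=2 prod=3 -> [9 11 8 4]
Step 6: demand=3,sold=3 ship[2->3]=1 ship[1->2]=1 ship[0->1]=2 prod=3 -> [10 12 8 2]
Step 7: demand=3,sold=2 ship[2->3]=1 ship[1->2]=1 ship[0->1]=2 prod=3 -> [11 13 8 1]
Step 8: demand=3,sold=1 ship[2->3]=1 ship[1->2]=1 ship[0->1]=2 prod=3 -> [12 14 8 1]
Step 9: demand=3,sold=1 ship[2->3]=1 ship[1->2]=1 ship[0->1]=2 prod=3 -> [13 15 8 1]
Step 10: demand=3,sold=1 ship[2->3]=1 ship[1->2]=1 ship[0->1]=2 prod=3 -> [14 16 8 1]
Step 11: demand=3,sold=1 ship[2->3]=1 ship[1->2]=1 ship[0->1]=2 prod=3 -> [15 17 8 1]
Step 12: demand=3,sold=1 ship[2->3]=1 ship[1->2]=1 ship[0->1]=2 prod=3 -> [16 18 8 1]
First stockout at step 7

7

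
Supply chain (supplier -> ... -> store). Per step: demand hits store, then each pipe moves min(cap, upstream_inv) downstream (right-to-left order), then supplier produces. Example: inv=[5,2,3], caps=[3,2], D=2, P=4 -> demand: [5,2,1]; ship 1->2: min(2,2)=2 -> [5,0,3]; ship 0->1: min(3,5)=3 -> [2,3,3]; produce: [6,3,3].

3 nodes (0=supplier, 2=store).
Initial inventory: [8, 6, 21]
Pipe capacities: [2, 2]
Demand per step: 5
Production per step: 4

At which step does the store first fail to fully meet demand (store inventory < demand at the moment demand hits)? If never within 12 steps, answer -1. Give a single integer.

Step 1: demand=5,sold=5 ship[1->2]=2 ship[0->1]=2 prod=4 -> [10 6 18]
Step 2: demand=5,sold=5 ship[1->2]=2 ship[0->1]=2 prod=4 -> [12 6 15]
Step 3: demand=5,sold=5 ship[1->2]=2 ship[0->1]=2 prod=4 -> [14 6 12]
Step 4: demand=5,sold=5 ship[1->2]=2 ship[0->1]=2 prod=4 -> [16 6 9]
Step 5: demand=5,sold=5 ship[1->2]=2 ship[0->1]=2 prod=4 -> [18 6 6]
Step 6: demand=5,sold=5 ship[1->2]=2 ship[0->1]=2 prod=4 -> [20 6 3]
Step 7: demand=5,sold=3 ship[1->2]=2 ship[0->1]=2 prod=4 -> [22 6 2]
Step 8: demand=5,sold=2 ship[1->2]=2 ship[0->1]=2 prod=4 -> [24 6 2]
Step 9: demand=5,sold=2 ship[1->2]=2 ship[0->1]=2 prod=4 -> [26 6 2]
Step 10: demand=5,sold=2 ship[1->2]=2 ship[0->1]=2 prod=4 -> [28 6 2]
Step 11: demand=5,sold=2 ship[1->2]=2 ship[0->1]=2 prod=4 -> [30 6 2]
Step 12: demand=5,sold=2 ship[1->2]=2 ship[0->1]=2 prod=4 -> [32 6 2]
First stockout at step 7

7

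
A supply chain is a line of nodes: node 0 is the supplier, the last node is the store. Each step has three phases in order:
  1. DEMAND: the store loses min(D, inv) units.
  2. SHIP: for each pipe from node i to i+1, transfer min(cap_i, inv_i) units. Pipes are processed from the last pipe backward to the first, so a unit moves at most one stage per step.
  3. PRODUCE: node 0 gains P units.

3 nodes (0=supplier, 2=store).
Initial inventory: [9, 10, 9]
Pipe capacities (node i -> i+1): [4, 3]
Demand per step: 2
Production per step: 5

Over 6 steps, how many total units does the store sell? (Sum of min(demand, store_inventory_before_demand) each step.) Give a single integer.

Answer: 12

Derivation:
Step 1: sold=2 (running total=2) -> [10 11 10]
Step 2: sold=2 (running total=4) -> [11 12 11]
Step 3: sold=2 (running total=6) -> [12 13 12]
Step 4: sold=2 (running total=8) -> [13 14 13]
Step 5: sold=2 (running total=10) -> [14 15 14]
Step 6: sold=2 (running total=12) -> [15 16 15]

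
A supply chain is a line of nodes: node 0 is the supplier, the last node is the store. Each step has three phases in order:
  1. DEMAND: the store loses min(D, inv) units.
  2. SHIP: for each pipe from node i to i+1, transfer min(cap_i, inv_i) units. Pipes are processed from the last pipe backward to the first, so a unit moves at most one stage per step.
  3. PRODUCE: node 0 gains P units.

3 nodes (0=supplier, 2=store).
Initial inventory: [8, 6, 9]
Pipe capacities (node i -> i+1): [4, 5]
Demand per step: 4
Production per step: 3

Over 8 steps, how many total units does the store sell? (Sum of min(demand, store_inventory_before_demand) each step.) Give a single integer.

Answer: 32

Derivation:
Step 1: sold=4 (running total=4) -> [7 5 10]
Step 2: sold=4 (running total=8) -> [6 4 11]
Step 3: sold=4 (running total=12) -> [5 4 11]
Step 4: sold=4 (running total=16) -> [4 4 11]
Step 5: sold=4 (running total=20) -> [3 4 11]
Step 6: sold=4 (running total=24) -> [3 3 11]
Step 7: sold=4 (running total=28) -> [3 3 10]
Step 8: sold=4 (running total=32) -> [3 3 9]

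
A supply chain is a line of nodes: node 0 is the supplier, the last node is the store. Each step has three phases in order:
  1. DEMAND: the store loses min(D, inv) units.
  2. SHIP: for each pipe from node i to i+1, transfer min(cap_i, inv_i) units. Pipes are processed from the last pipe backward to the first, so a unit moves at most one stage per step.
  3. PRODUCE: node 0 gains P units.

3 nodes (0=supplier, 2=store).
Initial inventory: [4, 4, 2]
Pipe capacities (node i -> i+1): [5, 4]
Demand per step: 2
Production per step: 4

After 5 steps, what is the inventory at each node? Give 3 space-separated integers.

Step 1: demand=2,sold=2 ship[1->2]=4 ship[0->1]=4 prod=4 -> inv=[4 4 4]
Step 2: demand=2,sold=2 ship[1->2]=4 ship[0->1]=4 prod=4 -> inv=[4 4 6]
Step 3: demand=2,sold=2 ship[1->2]=4 ship[0->1]=4 prod=4 -> inv=[4 4 8]
Step 4: demand=2,sold=2 ship[1->2]=4 ship[0->1]=4 prod=4 -> inv=[4 4 10]
Step 5: demand=2,sold=2 ship[1->2]=4 ship[0->1]=4 prod=4 -> inv=[4 4 12]

4 4 12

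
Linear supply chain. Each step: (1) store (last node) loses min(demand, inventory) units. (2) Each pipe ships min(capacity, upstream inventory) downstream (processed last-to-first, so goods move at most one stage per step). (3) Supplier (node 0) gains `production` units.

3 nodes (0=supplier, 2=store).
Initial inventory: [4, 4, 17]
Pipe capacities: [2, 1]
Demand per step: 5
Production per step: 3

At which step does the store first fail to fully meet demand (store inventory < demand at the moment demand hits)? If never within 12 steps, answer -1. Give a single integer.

Step 1: demand=5,sold=5 ship[1->2]=1 ship[0->1]=2 prod=3 -> [5 5 13]
Step 2: demand=5,sold=5 ship[1->2]=1 ship[0->1]=2 prod=3 -> [6 6 9]
Step 3: demand=5,sold=5 ship[1->2]=1 ship[0->1]=2 prod=3 -> [7 7 5]
Step 4: demand=5,sold=5 ship[1->2]=1 ship[0->1]=2 prod=3 -> [8 8 1]
Step 5: demand=5,sold=1 ship[1->2]=1 ship[0->1]=2 prod=3 -> [9 9 1]
Step 6: demand=5,sold=1 ship[1->2]=1 ship[0->1]=2 prod=3 -> [10 10 1]
Step 7: demand=5,sold=1 ship[1->2]=1 ship[0->1]=2 prod=3 -> [11 11 1]
Step 8: demand=5,sold=1 ship[1->2]=1 ship[0->1]=2 prod=3 -> [12 12 1]
Step 9: demand=5,sold=1 ship[1->2]=1 ship[0->1]=2 prod=3 -> [13 13 1]
Step 10: demand=5,sold=1 ship[1->2]=1 ship[0->1]=2 prod=3 -> [14 14 1]
Step 11: demand=5,sold=1 ship[1->2]=1 ship[0->1]=2 prod=3 -> [15 15 1]
Step 12: demand=5,sold=1 ship[1->2]=1 ship[0->1]=2 prod=3 -> [16 16 1]
First stockout at step 5

5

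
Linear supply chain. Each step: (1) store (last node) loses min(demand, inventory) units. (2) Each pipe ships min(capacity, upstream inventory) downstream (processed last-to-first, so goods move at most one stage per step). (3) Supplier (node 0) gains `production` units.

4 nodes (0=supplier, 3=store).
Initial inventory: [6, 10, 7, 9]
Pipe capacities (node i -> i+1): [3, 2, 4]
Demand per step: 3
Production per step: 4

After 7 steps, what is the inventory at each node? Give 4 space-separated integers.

Step 1: demand=3,sold=3 ship[2->3]=4 ship[1->2]=2 ship[0->1]=3 prod=4 -> inv=[7 11 5 10]
Step 2: demand=3,sold=3 ship[2->3]=4 ship[1->2]=2 ship[0->1]=3 prod=4 -> inv=[8 12 3 11]
Step 3: demand=3,sold=3 ship[2->3]=3 ship[1->2]=2 ship[0->1]=3 prod=4 -> inv=[9 13 2 11]
Step 4: demand=3,sold=3 ship[2->3]=2 ship[1->2]=2 ship[0->1]=3 prod=4 -> inv=[10 14 2 10]
Step 5: demand=3,sold=3 ship[2->3]=2 ship[1->2]=2 ship[0->1]=3 prod=4 -> inv=[11 15 2 9]
Step 6: demand=3,sold=3 ship[2->3]=2 ship[1->2]=2 ship[0->1]=3 prod=4 -> inv=[12 16 2 8]
Step 7: demand=3,sold=3 ship[2->3]=2 ship[1->2]=2 ship[0->1]=3 prod=4 -> inv=[13 17 2 7]

13 17 2 7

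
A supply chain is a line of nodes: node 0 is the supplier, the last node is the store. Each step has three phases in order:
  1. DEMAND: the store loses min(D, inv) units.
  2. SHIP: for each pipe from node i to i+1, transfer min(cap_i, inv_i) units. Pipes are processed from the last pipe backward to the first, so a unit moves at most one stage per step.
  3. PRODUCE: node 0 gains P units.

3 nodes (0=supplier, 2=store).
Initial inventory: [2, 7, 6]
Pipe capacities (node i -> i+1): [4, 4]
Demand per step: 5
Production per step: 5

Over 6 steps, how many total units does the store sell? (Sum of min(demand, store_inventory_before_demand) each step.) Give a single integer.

Step 1: sold=5 (running total=5) -> [5 5 5]
Step 2: sold=5 (running total=10) -> [6 5 4]
Step 3: sold=4 (running total=14) -> [7 5 4]
Step 4: sold=4 (running total=18) -> [8 5 4]
Step 5: sold=4 (running total=22) -> [9 5 4]
Step 6: sold=4 (running total=26) -> [10 5 4]

Answer: 26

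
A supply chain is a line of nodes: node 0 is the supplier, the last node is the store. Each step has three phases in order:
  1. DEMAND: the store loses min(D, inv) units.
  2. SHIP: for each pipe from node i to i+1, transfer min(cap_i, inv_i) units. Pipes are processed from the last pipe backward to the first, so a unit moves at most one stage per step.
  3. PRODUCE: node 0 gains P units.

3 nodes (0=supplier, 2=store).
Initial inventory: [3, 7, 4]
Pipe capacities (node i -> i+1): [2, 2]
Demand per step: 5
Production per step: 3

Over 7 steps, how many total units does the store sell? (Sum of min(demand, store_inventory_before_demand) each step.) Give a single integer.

Step 1: sold=4 (running total=4) -> [4 7 2]
Step 2: sold=2 (running total=6) -> [5 7 2]
Step 3: sold=2 (running total=8) -> [6 7 2]
Step 4: sold=2 (running total=10) -> [7 7 2]
Step 5: sold=2 (running total=12) -> [8 7 2]
Step 6: sold=2 (running total=14) -> [9 7 2]
Step 7: sold=2 (running total=16) -> [10 7 2]

Answer: 16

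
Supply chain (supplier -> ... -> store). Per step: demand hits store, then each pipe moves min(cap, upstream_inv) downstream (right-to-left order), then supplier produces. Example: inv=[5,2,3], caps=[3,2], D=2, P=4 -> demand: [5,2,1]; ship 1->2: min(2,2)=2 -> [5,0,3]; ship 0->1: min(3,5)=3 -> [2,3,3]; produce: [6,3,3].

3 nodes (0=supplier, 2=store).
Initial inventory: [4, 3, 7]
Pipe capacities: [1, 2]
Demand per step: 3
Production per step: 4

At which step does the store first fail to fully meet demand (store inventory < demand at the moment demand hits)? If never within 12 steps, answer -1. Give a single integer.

Step 1: demand=3,sold=3 ship[1->2]=2 ship[0->1]=1 prod=4 -> [7 2 6]
Step 2: demand=3,sold=3 ship[1->2]=2 ship[0->1]=1 prod=4 -> [10 1 5]
Step 3: demand=3,sold=3 ship[1->2]=1 ship[0->1]=1 prod=4 -> [13 1 3]
Step 4: demand=3,sold=3 ship[1->2]=1 ship[0->1]=1 prod=4 -> [16 1 1]
Step 5: demand=3,sold=1 ship[1->2]=1 ship[0->1]=1 prod=4 -> [19 1 1]
Step 6: demand=3,sold=1 ship[1->2]=1 ship[0->1]=1 prod=4 -> [22 1 1]
Step 7: demand=3,sold=1 ship[1->2]=1 ship[0->1]=1 prod=4 -> [25 1 1]
Step 8: demand=3,sold=1 ship[1->2]=1 ship[0->1]=1 prod=4 -> [28 1 1]
Step 9: demand=3,sold=1 ship[1->2]=1 ship[0->1]=1 prod=4 -> [31 1 1]
Step 10: demand=3,sold=1 ship[1->2]=1 ship[0->1]=1 prod=4 -> [34 1 1]
Step 11: demand=3,sold=1 ship[1->2]=1 ship[0->1]=1 prod=4 -> [37 1 1]
Step 12: demand=3,sold=1 ship[1->2]=1 ship[0->1]=1 prod=4 -> [40 1 1]
First stockout at step 5

5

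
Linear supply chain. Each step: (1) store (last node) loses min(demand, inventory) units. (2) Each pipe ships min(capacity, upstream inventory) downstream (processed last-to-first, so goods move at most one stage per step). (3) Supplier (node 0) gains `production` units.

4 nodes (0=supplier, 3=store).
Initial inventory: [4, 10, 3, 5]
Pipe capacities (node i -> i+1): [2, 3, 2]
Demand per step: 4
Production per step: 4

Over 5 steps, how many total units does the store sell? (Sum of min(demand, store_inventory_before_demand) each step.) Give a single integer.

Step 1: sold=4 (running total=4) -> [6 9 4 3]
Step 2: sold=3 (running total=7) -> [8 8 5 2]
Step 3: sold=2 (running total=9) -> [10 7 6 2]
Step 4: sold=2 (running total=11) -> [12 6 7 2]
Step 5: sold=2 (running total=13) -> [14 5 8 2]

Answer: 13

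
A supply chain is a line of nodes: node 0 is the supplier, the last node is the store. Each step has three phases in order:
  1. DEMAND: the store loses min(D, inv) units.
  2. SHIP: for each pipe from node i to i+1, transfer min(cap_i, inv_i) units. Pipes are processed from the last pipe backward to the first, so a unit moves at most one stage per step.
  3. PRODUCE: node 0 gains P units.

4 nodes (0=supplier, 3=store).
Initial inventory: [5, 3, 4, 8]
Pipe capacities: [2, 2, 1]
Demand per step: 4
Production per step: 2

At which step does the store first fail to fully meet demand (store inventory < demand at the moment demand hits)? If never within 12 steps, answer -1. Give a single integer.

Step 1: demand=4,sold=4 ship[2->3]=1 ship[1->2]=2 ship[0->1]=2 prod=2 -> [5 3 5 5]
Step 2: demand=4,sold=4 ship[2->3]=1 ship[1->2]=2 ship[0->1]=2 prod=2 -> [5 3 6 2]
Step 3: demand=4,sold=2 ship[2->3]=1 ship[1->2]=2 ship[0->1]=2 prod=2 -> [5 3 7 1]
Step 4: demand=4,sold=1 ship[2->3]=1 ship[1->2]=2 ship[0->1]=2 prod=2 -> [5 3 8 1]
Step 5: demand=4,sold=1 ship[2->3]=1 ship[1->2]=2 ship[0->1]=2 prod=2 -> [5 3 9 1]
Step 6: demand=4,sold=1 ship[2->3]=1 ship[1->2]=2 ship[0->1]=2 prod=2 -> [5 3 10 1]
Step 7: demand=4,sold=1 ship[2->3]=1 ship[1->2]=2 ship[0->1]=2 prod=2 -> [5 3 11 1]
Step 8: demand=4,sold=1 ship[2->3]=1 ship[1->2]=2 ship[0->1]=2 prod=2 -> [5 3 12 1]
Step 9: demand=4,sold=1 ship[2->3]=1 ship[1->2]=2 ship[0->1]=2 prod=2 -> [5 3 13 1]
Step 10: demand=4,sold=1 ship[2->3]=1 ship[1->2]=2 ship[0->1]=2 prod=2 -> [5 3 14 1]
Step 11: demand=4,sold=1 ship[2->3]=1 ship[1->2]=2 ship[0->1]=2 prod=2 -> [5 3 15 1]
Step 12: demand=4,sold=1 ship[2->3]=1 ship[1->2]=2 ship[0->1]=2 prod=2 -> [5 3 16 1]
First stockout at step 3

3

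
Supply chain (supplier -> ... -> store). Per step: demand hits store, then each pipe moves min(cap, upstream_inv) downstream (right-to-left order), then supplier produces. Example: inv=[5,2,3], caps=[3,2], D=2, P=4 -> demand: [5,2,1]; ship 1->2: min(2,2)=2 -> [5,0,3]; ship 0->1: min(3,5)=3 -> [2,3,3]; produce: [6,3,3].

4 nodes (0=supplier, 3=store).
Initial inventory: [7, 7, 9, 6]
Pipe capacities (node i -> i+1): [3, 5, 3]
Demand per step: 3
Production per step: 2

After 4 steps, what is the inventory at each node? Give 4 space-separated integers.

Step 1: demand=3,sold=3 ship[2->3]=3 ship[1->2]=5 ship[0->1]=3 prod=2 -> inv=[6 5 11 6]
Step 2: demand=3,sold=3 ship[2->3]=3 ship[1->2]=5 ship[0->1]=3 prod=2 -> inv=[5 3 13 6]
Step 3: demand=3,sold=3 ship[2->3]=3 ship[1->2]=3 ship[0->1]=3 prod=2 -> inv=[4 3 13 6]
Step 4: demand=3,sold=3 ship[2->3]=3 ship[1->2]=3 ship[0->1]=3 prod=2 -> inv=[3 3 13 6]

3 3 13 6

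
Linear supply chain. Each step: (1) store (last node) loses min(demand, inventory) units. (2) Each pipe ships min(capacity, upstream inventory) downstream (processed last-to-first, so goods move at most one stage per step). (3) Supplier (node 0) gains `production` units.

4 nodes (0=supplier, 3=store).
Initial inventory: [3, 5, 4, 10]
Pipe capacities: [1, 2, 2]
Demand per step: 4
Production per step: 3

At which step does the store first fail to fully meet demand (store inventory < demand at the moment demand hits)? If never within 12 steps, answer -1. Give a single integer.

Step 1: demand=4,sold=4 ship[2->3]=2 ship[1->2]=2 ship[0->1]=1 prod=3 -> [5 4 4 8]
Step 2: demand=4,sold=4 ship[2->3]=2 ship[1->2]=2 ship[0->1]=1 prod=3 -> [7 3 4 6]
Step 3: demand=4,sold=4 ship[2->3]=2 ship[1->2]=2 ship[0->1]=1 prod=3 -> [9 2 4 4]
Step 4: demand=4,sold=4 ship[2->3]=2 ship[1->2]=2 ship[0->1]=1 prod=3 -> [11 1 4 2]
Step 5: demand=4,sold=2 ship[2->3]=2 ship[1->2]=1 ship[0->1]=1 prod=3 -> [13 1 3 2]
Step 6: demand=4,sold=2 ship[2->3]=2 ship[1->2]=1 ship[0->1]=1 prod=3 -> [15 1 2 2]
Step 7: demand=4,sold=2 ship[2->3]=2 ship[1->2]=1 ship[0->1]=1 prod=3 -> [17 1 1 2]
Step 8: demand=4,sold=2 ship[2->3]=1 ship[1->2]=1 ship[0->1]=1 prod=3 -> [19 1 1 1]
Step 9: demand=4,sold=1 ship[2->3]=1 ship[1->2]=1 ship[0->1]=1 prod=3 -> [21 1 1 1]
Step 10: demand=4,sold=1 ship[2->3]=1 ship[1->2]=1 ship[0->1]=1 prod=3 -> [23 1 1 1]
Step 11: demand=4,sold=1 ship[2->3]=1 ship[1->2]=1 ship[0->1]=1 prod=3 -> [25 1 1 1]
Step 12: demand=4,sold=1 ship[2->3]=1 ship[1->2]=1 ship[0->1]=1 prod=3 -> [27 1 1 1]
First stockout at step 5

5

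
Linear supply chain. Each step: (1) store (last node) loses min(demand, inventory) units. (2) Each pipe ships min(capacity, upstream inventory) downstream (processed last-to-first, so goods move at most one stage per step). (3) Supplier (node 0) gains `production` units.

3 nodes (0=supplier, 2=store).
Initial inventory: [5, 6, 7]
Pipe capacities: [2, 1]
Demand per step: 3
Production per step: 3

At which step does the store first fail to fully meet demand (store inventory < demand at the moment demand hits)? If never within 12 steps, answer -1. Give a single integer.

Step 1: demand=3,sold=3 ship[1->2]=1 ship[0->1]=2 prod=3 -> [6 7 5]
Step 2: demand=3,sold=3 ship[1->2]=1 ship[0->1]=2 prod=3 -> [7 8 3]
Step 3: demand=3,sold=3 ship[1->2]=1 ship[0->1]=2 prod=3 -> [8 9 1]
Step 4: demand=3,sold=1 ship[1->2]=1 ship[0->1]=2 prod=3 -> [9 10 1]
Step 5: demand=3,sold=1 ship[1->2]=1 ship[0->1]=2 prod=3 -> [10 11 1]
Step 6: demand=3,sold=1 ship[1->2]=1 ship[0->1]=2 prod=3 -> [11 12 1]
Step 7: demand=3,sold=1 ship[1->2]=1 ship[0->1]=2 prod=3 -> [12 13 1]
Step 8: demand=3,sold=1 ship[1->2]=1 ship[0->1]=2 prod=3 -> [13 14 1]
Step 9: demand=3,sold=1 ship[1->2]=1 ship[0->1]=2 prod=3 -> [14 15 1]
Step 10: demand=3,sold=1 ship[1->2]=1 ship[0->1]=2 prod=3 -> [15 16 1]
Step 11: demand=3,sold=1 ship[1->2]=1 ship[0->1]=2 prod=3 -> [16 17 1]
Step 12: demand=3,sold=1 ship[1->2]=1 ship[0->1]=2 prod=3 -> [17 18 1]
First stockout at step 4

4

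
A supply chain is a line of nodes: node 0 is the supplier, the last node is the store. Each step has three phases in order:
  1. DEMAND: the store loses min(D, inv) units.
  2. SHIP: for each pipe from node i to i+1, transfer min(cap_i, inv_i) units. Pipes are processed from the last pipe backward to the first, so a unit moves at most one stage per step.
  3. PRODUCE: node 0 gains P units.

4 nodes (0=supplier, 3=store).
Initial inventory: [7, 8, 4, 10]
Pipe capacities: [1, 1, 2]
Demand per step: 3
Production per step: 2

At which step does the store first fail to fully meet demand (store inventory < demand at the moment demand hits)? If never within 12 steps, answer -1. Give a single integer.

Step 1: demand=3,sold=3 ship[2->3]=2 ship[1->2]=1 ship[0->1]=1 prod=2 -> [8 8 3 9]
Step 2: demand=3,sold=3 ship[2->3]=2 ship[1->2]=1 ship[0->1]=1 prod=2 -> [9 8 2 8]
Step 3: demand=3,sold=3 ship[2->3]=2 ship[1->2]=1 ship[0->1]=1 prod=2 -> [10 8 1 7]
Step 4: demand=3,sold=3 ship[2->3]=1 ship[1->2]=1 ship[0->1]=1 prod=2 -> [11 8 1 5]
Step 5: demand=3,sold=3 ship[2->3]=1 ship[1->2]=1 ship[0->1]=1 prod=2 -> [12 8 1 3]
Step 6: demand=3,sold=3 ship[2->3]=1 ship[1->2]=1 ship[0->1]=1 prod=2 -> [13 8 1 1]
Step 7: demand=3,sold=1 ship[2->3]=1 ship[1->2]=1 ship[0->1]=1 prod=2 -> [14 8 1 1]
Step 8: demand=3,sold=1 ship[2->3]=1 ship[1->2]=1 ship[0->1]=1 prod=2 -> [15 8 1 1]
Step 9: demand=3,sold=1 ship[2->3]=1 ship[1->2]=1 ship[0->1]=1 prod=2 -> [16 8 1 1]
Step 10: demand=3,sold=1 ship[2->3]=1 ship[1->2]=1 ship[0->1]=1 prod=2 -> [17 8 1 1]
Step 11: demand=3,sold=1 ship[2->3]=1 ship[1->2]=1 ship[0->1]=1 prod=2 -> [18 8 1 1]
Step 12: demand=3,sold=1 ship[2->3]=1 ship[1->2]=1 ship[0->1]=1 prod=2 -> [19 8 1 1]
First stockout at step 7

7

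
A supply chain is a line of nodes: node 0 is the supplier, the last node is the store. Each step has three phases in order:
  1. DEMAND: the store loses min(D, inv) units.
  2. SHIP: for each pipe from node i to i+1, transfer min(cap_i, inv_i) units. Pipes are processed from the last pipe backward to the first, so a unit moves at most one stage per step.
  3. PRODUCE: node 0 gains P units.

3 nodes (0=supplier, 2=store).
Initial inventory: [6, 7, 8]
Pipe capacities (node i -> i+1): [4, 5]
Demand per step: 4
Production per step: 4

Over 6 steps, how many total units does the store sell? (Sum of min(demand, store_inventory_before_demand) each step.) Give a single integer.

Answer: 24

Derivation:
Step 1: sold=4 (running total=4) -> [6 6 9]
Step 2: sold=4 (running total=8) -> [6 5 10]
Step 3: sold=4 (running total=12) -> [6 4 11]
Step 4: sold=4 (running total=16) -> [6 4 11]
Step 5: sold=4 (running total=20) -> [6 4 11]
Step 6: sold=4 (running total=24) -> [6 4 11]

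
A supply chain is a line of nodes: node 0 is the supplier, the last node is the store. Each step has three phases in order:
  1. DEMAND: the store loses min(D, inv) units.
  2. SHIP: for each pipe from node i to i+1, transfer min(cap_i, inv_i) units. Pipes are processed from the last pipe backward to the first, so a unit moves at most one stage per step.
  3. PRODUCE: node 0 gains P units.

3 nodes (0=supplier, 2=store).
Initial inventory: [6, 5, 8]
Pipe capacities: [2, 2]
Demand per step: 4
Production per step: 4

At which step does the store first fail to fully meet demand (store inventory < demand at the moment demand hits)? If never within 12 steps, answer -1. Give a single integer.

Step 1: demand=4,sold=4 ship[1->2]=2 ship[0->1]=2 prod=4 -> [8 5 6]
Step 2: demand=4,sold=4 ship[1->2]=2 ship[0->1]=2 prod=4 -> [10 5 4]
Step 3: demand=4,sold=4 ship[1->2]=2 ship[0->1]=2 prod=4 -> [12 5 2]
Step 4: demand=4,sold=2 ship[1->2]=2 ship[0->1]=2 prod=4 -> [14 5 2]
Step 5: demand=4,sold=2 ship[1->2]=2 ship[0->1]=2 prod=4 -> [16 5 2]
Step 6: demand=4,sold=2 ship[1->2]=2 ship[0->1]=2 prod=4 -> [18 5 2]
Step 7: demand=4,sold=2 ship[1->2]=2 ship[0->1]=2 prod=4 -> [20 5 2]
Step 8: demand=4,sold=2 ship[1->2]=2 ship[0->1]=2 prod=4 -> [22 5 2]
Step 9: demand=4,sold=2 ship[1->2]=2 ship[0->1]=2 prod=4 -> [24 5 2]
Step 10: demand=4,sold=2 ship[1->2]=2 ship[0->1]=2 prod=4 -> [26 5 2]
Step 11: demand=4,sold=2 ship[1->2]=2 ship[0->1]=2 prod=4 -> [28 5 2]
Step 12: demand=4,sold=2 ship[1->2]=2 ship[0->1]=2 prod=4 -> [30 5 2]
First stockout at step 4

4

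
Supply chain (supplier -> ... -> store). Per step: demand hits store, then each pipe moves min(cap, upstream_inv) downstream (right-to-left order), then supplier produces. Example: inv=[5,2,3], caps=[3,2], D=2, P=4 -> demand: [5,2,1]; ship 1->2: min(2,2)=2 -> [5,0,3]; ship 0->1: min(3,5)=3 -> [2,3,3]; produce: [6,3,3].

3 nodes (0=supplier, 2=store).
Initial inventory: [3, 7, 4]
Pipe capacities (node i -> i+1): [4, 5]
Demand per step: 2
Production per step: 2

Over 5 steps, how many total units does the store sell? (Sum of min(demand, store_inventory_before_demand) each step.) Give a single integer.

Step 1: sold=2 (running total=2) -> [2 5 7]
Step 2: sold=2 (running total=4) -> [2 2 10]
Step 3: sold=2 (running total=6) -> [2 2 10]
Step 4: sold=2 (running total=8) -> [2 2 10]
Step 5: sold=2 (running total=10) -> [2 2 10]

Answer: 10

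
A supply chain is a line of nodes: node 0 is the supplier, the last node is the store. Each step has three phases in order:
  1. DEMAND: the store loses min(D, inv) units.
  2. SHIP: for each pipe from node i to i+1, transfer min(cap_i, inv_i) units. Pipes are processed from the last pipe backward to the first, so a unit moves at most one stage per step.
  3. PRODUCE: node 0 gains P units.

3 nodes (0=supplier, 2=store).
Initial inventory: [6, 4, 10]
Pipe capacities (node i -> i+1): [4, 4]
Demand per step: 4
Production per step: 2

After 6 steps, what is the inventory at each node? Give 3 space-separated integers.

Step 1: demand=4,sold=4 ship[1->2]=4 ship[0->1]=4 prod=2 -> inv=[4 4 10]
Step 2: demand=4,sold=4 ship[1->2]=4 ship[0->1]=4 prod=2 -> inv=[2 4 10]
Step 3: demand=4,sold=4 ship[1->2]=4 ship[0->1]=2 prod=2 -> inv=[2 2 10]
Step 4: demand=4,sold=4 ship[1->2]=2 ship[0->1]=2 prod=2 -> inv=[2 2 8]
Step 5: demand=4,sold=4 ship[1->2]=2 ship[0->1]=2 prod=2 -> inv=[2 2 6]
Step 6: demand=4,sold=4 ship[1->2]=2 ship[0->1]=2 prod=2 -> inv=[2 2 4]

2 2 4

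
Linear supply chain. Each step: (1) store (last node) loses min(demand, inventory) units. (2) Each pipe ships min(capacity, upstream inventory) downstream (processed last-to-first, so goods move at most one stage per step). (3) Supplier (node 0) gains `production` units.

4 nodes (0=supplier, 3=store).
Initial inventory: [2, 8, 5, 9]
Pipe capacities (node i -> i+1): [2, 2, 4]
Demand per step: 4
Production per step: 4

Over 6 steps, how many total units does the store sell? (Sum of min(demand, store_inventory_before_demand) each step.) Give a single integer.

Step 1: sold=4 (running total=4) -> [4 8 3 9]
Step 2: sold=4 (running total=8) -> [6 8 2 8]
Step 3: sold=4 (running total=12) -> [8 8 2 6]
Step 4: sold=4 (running total=16) -> [10 8 2 4]
Step 5: sold=4 (running total=20) -> [12 8 2 2]
Step 6: sold=2 (running total=22) -> [14 8 2 2]

Answer: 22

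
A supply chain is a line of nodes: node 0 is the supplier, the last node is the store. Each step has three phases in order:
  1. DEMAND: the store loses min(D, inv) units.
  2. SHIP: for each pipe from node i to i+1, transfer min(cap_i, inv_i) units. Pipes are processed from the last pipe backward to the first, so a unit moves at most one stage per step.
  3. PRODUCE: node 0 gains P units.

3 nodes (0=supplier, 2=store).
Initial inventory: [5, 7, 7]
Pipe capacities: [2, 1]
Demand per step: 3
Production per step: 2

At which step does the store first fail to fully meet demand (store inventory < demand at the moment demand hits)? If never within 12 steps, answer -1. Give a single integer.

Step 1: demand=3,sold=3 ship[1->2]=1 ship[0->1]=2 prod=2 -> [5 8 5]
Step 2: demand=3,sold=3 ship[1->2]=1 ship[0->1]=2 prod=2 -> [5 9 3]
Step 3: demand=3,sold=3 ship[1->2]=1 ship[0->1]=2 prod=2 -> [5 10 1]
Step 4: demand=3,sold=1 ship[1->2]=1 ship[0->1]=2 prod=2 -> [5 11 1]
Step 5: demand=3,sold=1 ship[1->2]=1 ship[0->1]=2 prod=2 -> [5 12 1]
Step 6: demand=3,sold=1 ship[1->2]=1 ship[0->1]=2 prod=2 -> [5 13 1]
Step 7: demand=3,sold=1 ship[1->2]=1 ship[0->1]=2 prod=2 -> [5 14 1]
Step 8: demand=3,sold=1 ship[1->2]=1 ship[0->1]=2 prod=2 -> [5 15 1]
Step 9: demand=3,sold=1 ship[1->2]=1 ship[0->1]=2 prod=2 -> [5 16 1]
Step 10: demand=3,sold=1 ship[1->2]=1 ship[0->1]=2 prod=2 -> [5 17 1]
Step 11: demand=3,sold=1 ship[1->2]=1 ship[0->1]=2 prod=2 -> [5 18 1]
Step 12: demand=3,sold=1 ship[1->2]=1 ship[0->1]=2 prod=2 -> [5 19 1]
First stockout at step 4

4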